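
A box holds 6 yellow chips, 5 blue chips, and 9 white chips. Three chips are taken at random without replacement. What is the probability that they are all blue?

1/114

P = 5/20 × 4/19 × 3/18 = 60/6840 = 1/114.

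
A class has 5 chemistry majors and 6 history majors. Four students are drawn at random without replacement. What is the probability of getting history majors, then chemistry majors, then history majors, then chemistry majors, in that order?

Each draw changes the counts, so multiply the conditional probabilities along the sequence:
P = 6/11 × 5/10 × 5/9 × 4/8 = 600/7920 = 5/66.

5/66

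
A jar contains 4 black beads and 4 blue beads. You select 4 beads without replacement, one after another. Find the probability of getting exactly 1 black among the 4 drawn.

8/35

One ordering (black drawn first) has probability 4/8 × 4/7 × 3/6 × 2/5 = 96/1680 = 2/35.
There are C(4,1) = 4 such orderings, each equally likely, so P = 4 × 2/35 = 8/35.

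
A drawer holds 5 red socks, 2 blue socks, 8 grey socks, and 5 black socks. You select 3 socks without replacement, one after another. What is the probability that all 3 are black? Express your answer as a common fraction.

P(every draw is black) = 5/20 × 4/19 × 3/18 = 60/6840 = 1/114.

1/114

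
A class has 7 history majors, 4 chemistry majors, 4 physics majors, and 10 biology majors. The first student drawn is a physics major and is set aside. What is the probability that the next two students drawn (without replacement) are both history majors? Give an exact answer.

After the first draw, 7 of the remaining 24 students are history majors.
P = 7/24 × 6/23 = 42/552 = 7/92.

7/92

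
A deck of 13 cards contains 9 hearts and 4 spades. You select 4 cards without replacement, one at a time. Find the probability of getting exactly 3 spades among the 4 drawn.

One ordering (spades drawn first) has probability 4/13 × 3/12 × 2/11 × 9/10 = 216/17160 = 9/715.
There are C(4,3) = 4 such orderings, each equally likely, so P = 4 × 9/715 = 36/715.

36/715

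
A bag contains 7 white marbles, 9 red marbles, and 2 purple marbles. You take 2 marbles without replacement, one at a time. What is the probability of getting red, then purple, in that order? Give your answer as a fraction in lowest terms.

Chain rule:
P = 9/18 × 2/17 = 18/306 = 1/17.

1/17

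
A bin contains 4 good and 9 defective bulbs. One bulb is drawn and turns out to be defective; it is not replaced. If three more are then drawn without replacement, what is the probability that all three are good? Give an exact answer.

After the first draw, 4 of the remaining 12 bulbs are good.
P = 4/12 × 3/11 × 2/10 = 24/1320 = 1/55.

1/55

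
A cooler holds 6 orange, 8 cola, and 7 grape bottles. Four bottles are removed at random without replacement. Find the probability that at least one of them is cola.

P(no cola) = 13/21 × 12/20 × 11/19 × 10/18 = 17160/143640 = 143/1197.
P(at least one) = 1 − 143/1197 = 1054/1197.

1054/1197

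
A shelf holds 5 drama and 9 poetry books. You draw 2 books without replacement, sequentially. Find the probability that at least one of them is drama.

55/91

P(no drama) = 9/14 × 8/13 = 72/182 = 36/91.
P(at least one) = 1 − 36/91 = 55/91.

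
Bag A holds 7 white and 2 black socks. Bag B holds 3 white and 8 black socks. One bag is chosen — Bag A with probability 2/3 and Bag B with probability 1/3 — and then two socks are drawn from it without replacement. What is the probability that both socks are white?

From Bag A: P(both white) = (7/9)(6/8) = 7/12.
From Bag B: P(both white) = (3/11)(2/10) = 3/55.
Total probability = (2/3)(7/12) + (1/3)(3/55) = 403/990.

403/990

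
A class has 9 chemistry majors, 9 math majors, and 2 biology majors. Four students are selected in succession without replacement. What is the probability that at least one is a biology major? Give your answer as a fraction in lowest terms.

P(no biology majors) = 18/20 × 17/19 × 16/18 × 15/17 = 73440/116280 = 12/19.
P(at least one) = 1 − 12/19 = 7/19.

7/19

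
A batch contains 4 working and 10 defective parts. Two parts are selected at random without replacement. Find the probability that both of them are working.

P(every draw is working) = 4/14 × 3/13 = 12/182 = 6/91.

6/91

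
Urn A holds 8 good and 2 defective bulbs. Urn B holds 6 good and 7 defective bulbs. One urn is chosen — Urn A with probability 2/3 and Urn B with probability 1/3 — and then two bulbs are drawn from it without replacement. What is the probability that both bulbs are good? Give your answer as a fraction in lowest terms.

1681/3510

From Urn A: P(both good) = (8/10)(7/9) = 28/45.
From Urn B: P(both good) = (6/13)(5/12) = 5/26.
Total probability = (2/3)(28/45) + (1/3)(5/26) = 1681/3510.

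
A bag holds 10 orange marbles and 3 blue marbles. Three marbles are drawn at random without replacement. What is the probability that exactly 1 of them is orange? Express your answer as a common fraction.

One ordering (orange drawn first) has probability 10/13 × 3/12 × 2/11 = 60/1716 = 5/143.
There are C(3,1) = 3 such orderings, each equally likely, so P = 3 × 5/143 = 15/143.

15/143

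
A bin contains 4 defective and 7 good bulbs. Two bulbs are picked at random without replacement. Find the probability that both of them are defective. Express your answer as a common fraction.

6/55

P(all defective) = 4/11 × 3/10 = 12/110 = 6/55.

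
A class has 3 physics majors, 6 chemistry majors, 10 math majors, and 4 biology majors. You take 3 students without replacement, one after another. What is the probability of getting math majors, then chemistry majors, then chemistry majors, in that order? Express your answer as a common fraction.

Each draw changes the counts, so multiply the conditional probabilities along the sequence:
P = 10/23 × 6/22 × 5/21 = 300/10626 = 50/1771.

50/1771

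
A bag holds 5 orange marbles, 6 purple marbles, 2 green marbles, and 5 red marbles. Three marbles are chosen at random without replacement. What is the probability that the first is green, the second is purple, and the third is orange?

5/408

Multiply the probability of each draw given the previous ones:
P = 2/18 × 6/17 × 5/16 = 60/4896 = 5/408.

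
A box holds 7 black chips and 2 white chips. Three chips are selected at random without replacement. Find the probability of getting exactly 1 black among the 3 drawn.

1/12

One ordering (black drawn first) has probability 7/9 × 2/8 × 1/7 = 14/504 = 1/36.
There are C(3,1) = 3 such orderings, each equally likely, so P = 3 × 1/36 = 1/12.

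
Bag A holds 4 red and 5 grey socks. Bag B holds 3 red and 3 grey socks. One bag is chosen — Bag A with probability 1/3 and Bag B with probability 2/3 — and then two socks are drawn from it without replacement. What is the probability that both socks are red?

17/90

From Bag A: P(both red) = (4/9)(3/8) = 1/6.
From Bag B: P(both red) = (3/6)(2/5) = 1/5.
Total probability = (1/3)(1/6) + (2/3)(1/5) = 17/90.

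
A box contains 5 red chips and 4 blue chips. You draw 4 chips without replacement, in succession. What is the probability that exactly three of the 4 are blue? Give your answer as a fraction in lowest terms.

One ordering (blue drawn first) has probability 4/9 × 3/8 × 2/7 × 5/6 = 120/3024 = 5/126.
There are C(4,3) = 4 such orderings, each equally likely, so P = 4 × 5/126 = 10/63.

10/63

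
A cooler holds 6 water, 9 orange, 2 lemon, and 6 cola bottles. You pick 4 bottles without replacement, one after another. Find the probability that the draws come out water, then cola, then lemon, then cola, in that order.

3/1771

Each draw changes the counts, so multiply the conditional probabilities along the sequence:
P = 6/23 × 6/22 × 2/21 × 5/20 = 360/212520 = 3/1771.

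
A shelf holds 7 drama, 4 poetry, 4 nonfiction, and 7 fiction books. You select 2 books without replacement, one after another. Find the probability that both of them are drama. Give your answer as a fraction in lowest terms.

1/11

P(every draw is drama) = 7/22 × 6/21 = 42/462 = 1/11.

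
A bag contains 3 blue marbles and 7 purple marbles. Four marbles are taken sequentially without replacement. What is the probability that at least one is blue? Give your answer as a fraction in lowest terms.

5/6

P(no blue) = 7/10 × 6/9 × 5/8 × 4/7 = 840/5040 = 1/6.
P(at least one) = 1 − 1/6 = 5/6.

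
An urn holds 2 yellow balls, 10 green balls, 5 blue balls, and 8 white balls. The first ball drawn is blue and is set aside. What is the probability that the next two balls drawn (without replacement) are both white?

After the first draw, 8 of the remaining 24 balls are white.
P = 8/24 × 7/23 = 56/552 = 7/69.

7/69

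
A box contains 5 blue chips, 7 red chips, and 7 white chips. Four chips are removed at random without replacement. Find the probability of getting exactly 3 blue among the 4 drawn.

One ordering (blue drawn first) has probability 5/19 × 4/18 × 3/17 × 14/16 = 840/93024 = 35/3876.
There are C(4,3) = 4 such orderings, each equally likely, so P = 4 × 35/3876 = 35/969.

35/969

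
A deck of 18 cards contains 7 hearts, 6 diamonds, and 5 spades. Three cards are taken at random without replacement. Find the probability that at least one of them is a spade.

P(no spades) = 13/18 × 12/17 × 11/16 = 1716/4896 = 143/408.
P(at least one) = 1 − 143/408 = 265/408.

265/408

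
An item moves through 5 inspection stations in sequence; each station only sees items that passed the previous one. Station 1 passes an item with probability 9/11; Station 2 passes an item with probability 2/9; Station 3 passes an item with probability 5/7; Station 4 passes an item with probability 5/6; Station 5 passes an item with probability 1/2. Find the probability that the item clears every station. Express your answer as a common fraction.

25/462

Each stage is reached only if all earlier stages succeed, so
P = 9/11 × 2/9 × 5/7 × 5/6 × 1/2 = 450/8316 = 25/462.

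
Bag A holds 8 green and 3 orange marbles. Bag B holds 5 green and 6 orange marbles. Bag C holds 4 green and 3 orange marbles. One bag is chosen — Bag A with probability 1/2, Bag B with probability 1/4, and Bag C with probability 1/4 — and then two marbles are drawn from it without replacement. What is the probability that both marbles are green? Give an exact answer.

From Bag A: P(both green) = (8/11)(7/10) = 28/55.
From Bag B: P(both green) = (5/11)(4/10) = 2/11.
From Bag C: P(both green) = (4/7)(3/6) = 2/7.
Total probability = (1/2)(28/55) + (1/4)(2/11) + (1/4)(2/7) = 13/35.

13/35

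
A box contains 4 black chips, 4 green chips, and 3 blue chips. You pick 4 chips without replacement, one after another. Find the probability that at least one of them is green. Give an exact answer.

59/66

P(no green) = 7/11 × 6/10 × 5/9 × 4/8 = 840/7920 = 7/66.
P(at least one) = 1 − 7/66 = 59/66.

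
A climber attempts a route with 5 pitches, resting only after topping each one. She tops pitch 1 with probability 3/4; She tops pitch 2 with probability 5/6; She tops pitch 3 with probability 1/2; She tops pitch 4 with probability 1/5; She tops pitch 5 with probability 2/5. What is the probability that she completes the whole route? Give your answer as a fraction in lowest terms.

1/40

The events are sequential, so multiply the conditional probabilities:
P = 3/4 × 5/6 × 1/2 × 1/5 × 2/5 = 30/1200 = 1/40.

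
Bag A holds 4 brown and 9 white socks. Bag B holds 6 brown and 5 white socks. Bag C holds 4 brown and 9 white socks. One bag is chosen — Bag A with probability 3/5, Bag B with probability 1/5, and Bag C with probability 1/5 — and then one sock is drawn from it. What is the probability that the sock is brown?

From Bag A: P(brown) = 4/13.
From Bag B: P(brown) = 6/11.
From Bag C: P(brown) = 4/13.
Total probability = (3/5)(4/13) + (1/5)(6/11) + (1/5)(4/13) = 254/715.

254/715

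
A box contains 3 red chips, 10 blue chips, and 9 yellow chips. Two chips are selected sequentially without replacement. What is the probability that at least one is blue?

5/7

P(no blue) = 12/22 × 11/21 = 132/462 = 2/7.
P(at least one) = 1 − 2/7 = 5/7.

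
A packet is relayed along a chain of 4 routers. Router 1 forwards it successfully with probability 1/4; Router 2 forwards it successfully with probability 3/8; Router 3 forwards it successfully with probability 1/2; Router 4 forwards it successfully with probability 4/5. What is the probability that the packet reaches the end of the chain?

3/80

The events are sequential, so multiply the conditional probabilities:
P = 1/4 × 3/8 × 1/2 × 4/5 = 12/320 = 3/80.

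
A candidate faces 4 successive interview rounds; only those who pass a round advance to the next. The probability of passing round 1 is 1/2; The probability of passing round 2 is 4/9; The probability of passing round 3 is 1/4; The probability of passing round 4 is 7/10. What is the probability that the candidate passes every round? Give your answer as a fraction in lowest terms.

Multiplying along the chain,
P = 1/2 × 4/9 × 1/4 × 7/10 = 28/720 = 7/180.

7/180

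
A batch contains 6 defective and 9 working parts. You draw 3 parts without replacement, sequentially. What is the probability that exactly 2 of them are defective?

27/91

One ordering (defective drawn first) has probability 6/15 × 5/14 × 9/13 = 270/2730 = 9/91.
There are C(3,2) = 3 such orderings, each equally likely, so P = 3 × 9/91 = 27/91.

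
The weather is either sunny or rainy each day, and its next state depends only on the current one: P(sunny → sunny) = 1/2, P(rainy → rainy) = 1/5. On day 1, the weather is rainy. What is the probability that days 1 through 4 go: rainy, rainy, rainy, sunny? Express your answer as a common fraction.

4/125

Day 1 is given. For each transition, use the conditional probability from the current state:
P(rainy | rainy) = 1/5; P(rainy | rainy) = 1/5; P(sunny | rainy) = 4/5.
P = 1/5 × 1/5 × 4/5 = 4/125.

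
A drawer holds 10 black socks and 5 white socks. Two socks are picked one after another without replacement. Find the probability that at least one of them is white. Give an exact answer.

4/7

P(no white) = 10/15 × 9/14 = 90/210 = 3/7.
P(at least one) = 1 − 3/7 = 4/7.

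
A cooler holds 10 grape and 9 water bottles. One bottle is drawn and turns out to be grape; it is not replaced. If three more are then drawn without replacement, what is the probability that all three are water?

With the first bottle removed, 9 water remain out of 18.
P = 9/18 × 8/17 × 7/16 = 504/4896 = 7/68.

7/68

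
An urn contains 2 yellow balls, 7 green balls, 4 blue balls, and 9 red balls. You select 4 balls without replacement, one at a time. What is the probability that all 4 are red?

18/1045

P(all red) = 9/22 × 8/21 × 7/20 × 6/19 = 3024/175560 = 18/1045.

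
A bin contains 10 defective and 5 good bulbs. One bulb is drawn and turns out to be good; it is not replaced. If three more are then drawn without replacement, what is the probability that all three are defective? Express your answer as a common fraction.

30/91

With the first bulb removed, 10 defective remain out of 14.
P = 10/14 × 9/13 × 8/12 = 720/2184 = 30/91.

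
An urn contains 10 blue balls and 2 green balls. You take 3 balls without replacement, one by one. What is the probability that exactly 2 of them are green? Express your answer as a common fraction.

1/22

One ordering (green drawn first) has probability 2/12 × 1/11 × 10/10 = 20/1320 = 1/66.
There are C(3,2) = 3 such orderings, each equally likely, so P = 3 × 1/66 = 1/22.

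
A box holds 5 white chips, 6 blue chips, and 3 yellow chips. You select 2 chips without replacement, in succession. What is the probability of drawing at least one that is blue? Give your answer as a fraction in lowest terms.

9/13

P(no blue) = 8/14 × 7/13 = 56/182 = 4/13.
P(at least one) = 1 − 4/13 = 9/13.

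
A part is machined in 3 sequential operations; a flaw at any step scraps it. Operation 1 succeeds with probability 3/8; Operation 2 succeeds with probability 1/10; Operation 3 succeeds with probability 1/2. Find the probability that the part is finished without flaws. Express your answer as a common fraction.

3/160

The events are sequential, so multiply the conditional probabilities:
P = 3/8 × 1/10 × 1/2 = 3/160.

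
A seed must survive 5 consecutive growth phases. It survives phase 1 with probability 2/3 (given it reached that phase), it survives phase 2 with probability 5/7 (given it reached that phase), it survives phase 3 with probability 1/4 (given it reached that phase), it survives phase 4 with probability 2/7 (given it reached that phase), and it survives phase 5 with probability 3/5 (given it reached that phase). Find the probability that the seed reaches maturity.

Each stage is reached only if all earlier stages succeed, so
P = 2/3 × 5/7 × 1/4 × 2/7 × 3/5 = 60/2940 = 1/49.

1/49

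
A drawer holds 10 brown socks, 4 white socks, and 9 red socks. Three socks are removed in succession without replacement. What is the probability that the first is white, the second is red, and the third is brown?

Multiply the probability of each draw given the previous ones:
P = 4/23 × 9/22 × 10/21 = 360/10626 = 60/1771.

60/1771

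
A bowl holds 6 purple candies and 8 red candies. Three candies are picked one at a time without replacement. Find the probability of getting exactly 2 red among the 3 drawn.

One ordering (red drawn first) has probability 8/14 × 7/13 × 6/12 = 336/2184 = 2/13.
There are C(3,2) = 3 such orderings, each equally likely, so P = 3 × 2/13 = 6/13.

6/13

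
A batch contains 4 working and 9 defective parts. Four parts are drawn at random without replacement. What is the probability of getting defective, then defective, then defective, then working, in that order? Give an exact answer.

84/715

Chain rule:
P = 9/13 × 8/12 × 7/11 × 4/10 = 2016/17160 = 84/715.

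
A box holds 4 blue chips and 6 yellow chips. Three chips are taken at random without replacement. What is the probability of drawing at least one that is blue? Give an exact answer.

5/6

P(no blue) = 6/10 × 5/9 × 4/8 = 120/720 = 1/6.
P(at least one) = 1 − 1/6 = 5/6.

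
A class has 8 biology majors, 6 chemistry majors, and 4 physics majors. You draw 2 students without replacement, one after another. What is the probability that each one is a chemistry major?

5/51

P(all chemistry majors) = 6/18 × 5/17 = 30/306 = 5/51.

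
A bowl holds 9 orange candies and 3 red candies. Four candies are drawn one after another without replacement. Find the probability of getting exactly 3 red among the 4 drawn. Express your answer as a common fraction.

One ordering (red drawn first) has probability 3/12 × 2/11 × 1/10 × 9/9 = 54/11880 = 1/220.
There are C(4,3) = 4 such orderings, each equally likely, so P = 4 × 1/220 = 1/55.

1/55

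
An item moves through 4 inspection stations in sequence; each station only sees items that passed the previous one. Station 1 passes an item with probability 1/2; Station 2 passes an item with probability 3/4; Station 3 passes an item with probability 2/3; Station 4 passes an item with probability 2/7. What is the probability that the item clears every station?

The events are sequential, so multiply the conditional probabilities:
P = 1/2 × 3/4 × 2/3 × 2/7 = 12/168 = 1/14.

1/14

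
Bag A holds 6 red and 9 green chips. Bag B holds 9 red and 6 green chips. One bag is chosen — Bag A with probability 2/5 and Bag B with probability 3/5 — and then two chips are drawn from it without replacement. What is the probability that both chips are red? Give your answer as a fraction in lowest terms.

From Bag A: P(both red) = (6/15)(5/14) = 1/7.
From Bag B: P(both red) = (9/15)(8/14) = 12/35.
Total probability = (2/5)(1/7) + (3/5)(12/35) = 46/175.

46/175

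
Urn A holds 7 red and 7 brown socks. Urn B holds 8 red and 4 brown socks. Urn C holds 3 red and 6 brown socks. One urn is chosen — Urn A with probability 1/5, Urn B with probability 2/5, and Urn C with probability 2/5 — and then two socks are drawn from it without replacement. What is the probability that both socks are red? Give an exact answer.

1069/4290

From Urn A: P(both red) = (7/14)(6/13) = 3/13.
From Urn B: P(both red) = (8/12)(7/11) = 14/33.
From Urn C: P(both red) = (3/9)(2/8) = 1/12.
Total probability = (1/5)(3/13) + (2/5)(14/33) + (2/5)(1/12) = 1069/4290.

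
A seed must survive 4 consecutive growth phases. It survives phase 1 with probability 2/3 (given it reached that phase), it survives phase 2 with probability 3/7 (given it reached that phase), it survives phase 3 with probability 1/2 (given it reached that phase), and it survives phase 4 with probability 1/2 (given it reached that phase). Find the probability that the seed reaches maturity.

Multiplying along the chain,
P = 2/3 × 3/7 × 1/2 × 1/2 = 6/84 = 1/14.

1/14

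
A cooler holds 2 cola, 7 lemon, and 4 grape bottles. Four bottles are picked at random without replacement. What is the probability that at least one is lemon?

140/143

P(no lemon) = 6/13 × 5/12 × 4/11 × 3/10 = 360/17160 = 3/143.
P(at least one) = 1 − 3/143 = 140/143.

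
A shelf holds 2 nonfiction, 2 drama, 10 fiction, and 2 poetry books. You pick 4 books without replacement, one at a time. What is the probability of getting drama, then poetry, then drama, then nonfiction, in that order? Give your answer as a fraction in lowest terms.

Each draw changes the counts, so multiply the conditional probabilities along the sequence:
P = 2/16 × 2/15 × 1/14 × 2/13 = 8/43680 = 1/5460.

1/5460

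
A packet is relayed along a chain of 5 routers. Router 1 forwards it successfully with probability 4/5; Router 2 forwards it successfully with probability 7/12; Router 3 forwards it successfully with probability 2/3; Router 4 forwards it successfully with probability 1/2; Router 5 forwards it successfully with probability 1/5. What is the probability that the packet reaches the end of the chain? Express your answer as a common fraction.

7/225

The events are sequential, so multiply the conditional probabilities:
P = 4/5 × 7/12 × 2/3 × 1/2 × 1/5 = 56/1800 = 7/225.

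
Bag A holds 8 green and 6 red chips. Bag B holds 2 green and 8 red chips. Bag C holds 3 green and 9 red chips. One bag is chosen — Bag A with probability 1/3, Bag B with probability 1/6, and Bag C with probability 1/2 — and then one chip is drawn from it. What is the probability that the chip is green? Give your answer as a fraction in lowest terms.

From Bag A: P(green) = 8/14.
From Bag B: P(green) = 2/10.
From Bag C: P(green) = 3/12.
Total probability = (1/3)(8/14) + (1/6)(2/10) + (1/2)(3/12) = 293/840.

293/840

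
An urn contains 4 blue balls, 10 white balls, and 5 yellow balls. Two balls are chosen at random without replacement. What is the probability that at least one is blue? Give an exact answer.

22/57

P(no blue) = 15/19 × 14/18 = 210/342 = 35/57.
P(at least one) = 1 − 35/57 = 22/57.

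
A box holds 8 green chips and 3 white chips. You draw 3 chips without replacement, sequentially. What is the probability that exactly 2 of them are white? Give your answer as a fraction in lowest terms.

8/55

One ordering (white drawn first) has probability 3/11 × 2/10 × 8/9 = 48/990 = 8/165.
There are C(3,2) = 3 such orderings, each equally likely, so P = 3 × 8/165 = 8/55.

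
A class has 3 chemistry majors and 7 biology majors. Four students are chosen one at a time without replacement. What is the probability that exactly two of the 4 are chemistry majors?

3/10

One ordering (chemistry majors drawn first) has probability 3/10 × 2/9 × 7/8 × 6/7 = 252/5040 = 1/20.
There are C(4,2) = 6 such orderings, each equally likely, so P = 6 × 1/20 = 3/10.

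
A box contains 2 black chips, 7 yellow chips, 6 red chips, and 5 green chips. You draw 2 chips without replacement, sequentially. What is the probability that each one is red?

P(every draw is red) = 6/20 × 5/19 = 30/380 = 3/38.

3/38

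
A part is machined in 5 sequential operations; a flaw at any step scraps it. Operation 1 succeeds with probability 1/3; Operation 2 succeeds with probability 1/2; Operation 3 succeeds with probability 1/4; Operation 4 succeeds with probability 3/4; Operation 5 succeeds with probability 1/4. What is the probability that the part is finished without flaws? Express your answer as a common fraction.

1/128

Multiplying along the chain,
P = 1/3 × 1/2 × 1/4 × 3/4 × 1/4 = 3/384 = 1/128.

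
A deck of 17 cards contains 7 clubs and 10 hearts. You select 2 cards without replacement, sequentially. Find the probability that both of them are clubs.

P = 7/17 × 6/16 = 42/272 = 21/136.

21/136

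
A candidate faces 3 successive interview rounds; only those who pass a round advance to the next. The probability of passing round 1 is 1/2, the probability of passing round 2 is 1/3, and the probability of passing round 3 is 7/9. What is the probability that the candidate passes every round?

Each stage is reached only if all earlier stages succeed, so
P = 1/2 × 1/3 × 7/9 = 7/54.

7/54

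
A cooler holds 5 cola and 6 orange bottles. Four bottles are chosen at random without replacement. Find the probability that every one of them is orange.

P(every draw is orange) = 6/11 × 5/10 × 4/9 × 3/8 = 360/7920 = 1/22.

1/22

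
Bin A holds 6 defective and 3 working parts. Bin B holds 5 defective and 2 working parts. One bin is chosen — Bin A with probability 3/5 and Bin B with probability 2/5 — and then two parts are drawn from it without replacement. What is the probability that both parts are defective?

37/84

From Bin A: P(both defective) = (6/9)(5/8) = 5/12.
From Bin B: P(both defective) = (5/7)(4/6) = 10/21.
Total probability = (3/5)(5/12) + (2/5)(10/21) = 37/84.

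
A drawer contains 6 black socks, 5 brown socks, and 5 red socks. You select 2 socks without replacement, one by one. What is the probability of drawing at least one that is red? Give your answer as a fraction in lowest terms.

13/24

P(no red) = 11/16 × 10/15 = 110/240 = 11/24.
P(at least one) = 1 − 11/24 = 13/24.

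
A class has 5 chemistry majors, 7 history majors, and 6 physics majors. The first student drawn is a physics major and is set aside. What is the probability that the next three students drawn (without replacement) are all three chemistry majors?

1/68

With the first student removed, 5 chemistry majors remain out of 17.
P = 5/17 × 4/16 × 3/15 = 60/4080 = 1/68.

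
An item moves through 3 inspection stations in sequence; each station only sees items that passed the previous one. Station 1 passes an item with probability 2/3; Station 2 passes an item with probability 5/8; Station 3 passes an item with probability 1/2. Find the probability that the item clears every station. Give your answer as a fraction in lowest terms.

5/24

Multiplying along the chain,
P = 2/3 × 5/8 × 1/2 = 10/48 = 5/24.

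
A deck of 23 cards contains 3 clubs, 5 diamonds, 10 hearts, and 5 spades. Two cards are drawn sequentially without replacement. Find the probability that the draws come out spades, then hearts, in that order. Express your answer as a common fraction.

25/253

Each draw changes the counts, so multiply the conditional probabilities along the sequence:
P = 5/23 × 10/22 = 50/506 = 25/253.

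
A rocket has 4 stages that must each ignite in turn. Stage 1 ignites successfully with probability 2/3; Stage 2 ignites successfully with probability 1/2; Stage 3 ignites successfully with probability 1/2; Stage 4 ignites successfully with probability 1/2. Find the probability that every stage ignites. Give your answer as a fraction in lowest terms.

Multiplying along the chain,
P = 2/3 × 1/2 × 1/2 × 1/2 = 2/24 = 1/12.

1/12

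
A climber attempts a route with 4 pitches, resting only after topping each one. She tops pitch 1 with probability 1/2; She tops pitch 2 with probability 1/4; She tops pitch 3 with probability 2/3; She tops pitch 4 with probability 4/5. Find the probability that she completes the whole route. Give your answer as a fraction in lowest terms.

Each stage is reached only if all earlier stages succeed, so
P = 1/2 × 1/4 × 2/3 × 4/5 = 8/120 = 1/15.

1/15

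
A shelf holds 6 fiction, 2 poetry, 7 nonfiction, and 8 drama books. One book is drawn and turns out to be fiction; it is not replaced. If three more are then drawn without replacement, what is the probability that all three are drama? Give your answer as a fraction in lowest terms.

2/55

After the first draw, 8 of the remaining 22 books are drama.
P = 8/22 × 7/21 × 6/20 = 336/9240 = 2/55.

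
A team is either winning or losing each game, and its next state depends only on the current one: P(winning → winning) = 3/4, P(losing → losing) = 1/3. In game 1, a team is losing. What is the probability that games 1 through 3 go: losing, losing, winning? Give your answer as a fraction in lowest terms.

2/9

Game 1 is given. For each transition, use the conditional probability from the current state:
P(losing | losing) = 1/3; P(winning | losing) = 2/3.
P = 1/3 × 2/3 = 2/9.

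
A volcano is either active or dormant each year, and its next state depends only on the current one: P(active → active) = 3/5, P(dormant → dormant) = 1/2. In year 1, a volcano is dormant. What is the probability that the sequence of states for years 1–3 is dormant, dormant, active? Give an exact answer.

1/4

Year 1 is given. For each transition, use the conditional probability from the current state:
P(dormant | dormant) = 1/2; P(active | dormant) = 1/2.
P = 1/2 × 1/2 = 1/4.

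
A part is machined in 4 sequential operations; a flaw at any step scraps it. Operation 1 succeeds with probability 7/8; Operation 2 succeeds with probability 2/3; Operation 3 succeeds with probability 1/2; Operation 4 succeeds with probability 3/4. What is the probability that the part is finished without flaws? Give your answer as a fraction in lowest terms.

7/32

Each stage is reached only if all earlier stages succeed, so
P = 7/8 × 2/3 × 1/2 × 3/4 = 42/192 = 7/32.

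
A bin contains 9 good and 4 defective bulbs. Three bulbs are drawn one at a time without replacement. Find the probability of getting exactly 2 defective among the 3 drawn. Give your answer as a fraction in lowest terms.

27/143

One ordering (defective drawn first) has probability 4/13 × 3/12 × 9/11 = 108/1716 = 9/143.
There are C(3,2) = 3 such orderings, each equally likely, so P = 3 × 9/143 = 27/143.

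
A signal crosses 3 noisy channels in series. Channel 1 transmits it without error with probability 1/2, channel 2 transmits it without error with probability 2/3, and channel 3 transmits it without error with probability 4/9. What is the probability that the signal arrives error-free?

4/27

Multiplying along the chain,
P = 1/2 × 2/3 × 4/9 = 8/54 = 4/27.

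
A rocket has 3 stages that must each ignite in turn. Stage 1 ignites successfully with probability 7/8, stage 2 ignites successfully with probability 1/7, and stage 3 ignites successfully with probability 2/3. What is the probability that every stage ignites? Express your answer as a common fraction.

1/12

Multiplying along the chain,
P = 7/8 × 1/7 × 2/3 = 14/168 = 1/12.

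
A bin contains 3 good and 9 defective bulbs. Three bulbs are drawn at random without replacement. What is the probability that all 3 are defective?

P(every draw is defective) = 9/12 × 8/11 × 7/10 = 504/1320 = 21/55.

21/55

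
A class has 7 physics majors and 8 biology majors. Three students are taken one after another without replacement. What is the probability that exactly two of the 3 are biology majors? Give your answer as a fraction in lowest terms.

One ordering (biology majors drawn first) has probability 8/15 × 7/14 × 7/13 = 392/2730 = 28/195.
There are C(3,2) = 3 such orderings, each equally likely, so P = 3 × 28/195 = 28/65.

28/65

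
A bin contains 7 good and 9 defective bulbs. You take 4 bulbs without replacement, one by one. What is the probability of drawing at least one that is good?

121/130

P(no good) = 9/16 × 8/15 × 7/14 × 6/13 = 3024/43680 = 9/130.
P(at least one) = 1 − 9/130 = 121/130.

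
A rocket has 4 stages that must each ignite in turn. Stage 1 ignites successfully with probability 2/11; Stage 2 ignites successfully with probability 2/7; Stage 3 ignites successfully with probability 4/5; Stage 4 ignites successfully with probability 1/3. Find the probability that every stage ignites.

16/1155

The events are sequential, so multiply the conditional probabilities:
P = 2/11 × 2/7 × 4/5 × 1/3 = 16/1155.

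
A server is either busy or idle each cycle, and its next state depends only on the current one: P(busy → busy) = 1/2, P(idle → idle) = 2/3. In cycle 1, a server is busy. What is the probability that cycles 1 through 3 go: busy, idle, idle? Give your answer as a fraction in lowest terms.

Cycle 1 is given. For each transition, use the conditional probability from the current state:
P(idle | busy) = 1/2; P(idle | idle) = 2/3.
P = 1/2 × 2/3 = 2/6 = 1/3.

1/3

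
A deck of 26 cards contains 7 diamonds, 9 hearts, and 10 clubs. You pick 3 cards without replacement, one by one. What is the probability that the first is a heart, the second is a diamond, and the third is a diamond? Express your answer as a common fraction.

63/2600

Each draw changes the counts, so multiply the conditional probabilities along the sequence:
P = 9/26 × 7/25 × 6/24 = 378/15600 = 63/2600.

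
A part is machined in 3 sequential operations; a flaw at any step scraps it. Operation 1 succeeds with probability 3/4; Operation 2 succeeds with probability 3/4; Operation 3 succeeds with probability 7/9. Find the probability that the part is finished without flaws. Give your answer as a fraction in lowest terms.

7/16

Each stage is reached only if all earlier stages succeed, so
P = 3/4 × 3/4 × 7/9 = 63/144 = 7/16.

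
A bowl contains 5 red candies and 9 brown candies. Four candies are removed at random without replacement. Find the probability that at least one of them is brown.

P(no brown) = 5/14 × 4/13 × 3/12 × 2/11 = 120/24024 = 5/1001.
P(at least one) = 1 − 5/1001 = 996/1001.

996/1001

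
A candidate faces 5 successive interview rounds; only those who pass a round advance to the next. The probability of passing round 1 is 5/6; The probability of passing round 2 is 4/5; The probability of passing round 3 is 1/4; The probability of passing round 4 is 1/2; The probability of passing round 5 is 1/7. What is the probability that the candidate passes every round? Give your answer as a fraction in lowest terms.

1/84

The events are sequential, so multiply the conditional probabilities:
P = 5/6 × 4/5 × 1/4 × 1/2 × 1/7 = 20/1680 = 1/84.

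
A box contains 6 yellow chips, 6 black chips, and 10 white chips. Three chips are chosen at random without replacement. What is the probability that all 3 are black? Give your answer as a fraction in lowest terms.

1/77

P(every draw is black) = 6/22 × 5/21 × 4/20 = 120/9240 = 1/77.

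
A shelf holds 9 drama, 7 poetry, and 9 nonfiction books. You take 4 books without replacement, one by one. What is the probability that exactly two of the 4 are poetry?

3213/12650

One ordering (poetry drawn first) has probability 7/25 × 6/24 × 18/23 × 17/22 = 12852/303600 = 1071/25300.
There are C(4,2) = 6 such orderings, each equally likely, so P = 6 × 1071/25300 = 3213/12650.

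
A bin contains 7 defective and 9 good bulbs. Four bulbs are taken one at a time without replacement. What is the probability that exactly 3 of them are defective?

One ordering (defective drawn first) has probability 7/16 × 6/15 × 5/14 × 9/13 = 1890/43680 = 9/208.
There are C(4,3) = 4 such orderings, each equally likely, so P = 4 × 9/208 = 9/52.

9/52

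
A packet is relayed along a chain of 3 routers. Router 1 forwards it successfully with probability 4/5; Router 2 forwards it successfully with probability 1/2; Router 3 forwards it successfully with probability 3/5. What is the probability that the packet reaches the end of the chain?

6/25

Each stage is reached only if all earlier stages succeed, so
P = 4/5 × 1/2 × 3/5 = 12/50 = 6/25.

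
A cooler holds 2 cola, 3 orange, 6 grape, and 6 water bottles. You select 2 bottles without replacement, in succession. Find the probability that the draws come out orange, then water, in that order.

Each draw changes the counts, so multiply the conditional probabilities along the sequence:
P = 3/17 × 6/16 = 18/272 = 9/136.

9/136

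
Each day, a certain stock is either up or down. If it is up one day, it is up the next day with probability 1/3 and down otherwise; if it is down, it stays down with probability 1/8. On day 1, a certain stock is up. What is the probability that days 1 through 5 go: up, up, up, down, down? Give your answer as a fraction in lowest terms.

Day 1 is given. For each transition, use the conditional probability from the current state:
P(up | up) = 1/3; P(up | up) = 1/3; P(down | up) = 2/3; P(down | down) = 1/8.
P = 1/3 × 1/3 × 2/3 × 1/8 = 2/216 = 1/108.

1/108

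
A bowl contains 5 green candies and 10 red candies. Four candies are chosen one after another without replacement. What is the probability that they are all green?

1/273

P = 5/15 × 4/14 × 3/13 × 2/12 = 120/32760 = 1/273.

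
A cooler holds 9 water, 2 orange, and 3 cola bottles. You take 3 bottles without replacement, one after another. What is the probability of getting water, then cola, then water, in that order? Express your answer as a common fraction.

Each draw changes the counts, so multiply the conditional probabilities along the sequence:
P = 9/14 × 3/13 × 8/12 = 216/2184 = 9/91.

9/91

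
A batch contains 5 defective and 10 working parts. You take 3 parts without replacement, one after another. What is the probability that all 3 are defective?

2/91

P(every draw is defective) = 5/15 × 4/14 × 3/13 = 60/2730 = 2/91.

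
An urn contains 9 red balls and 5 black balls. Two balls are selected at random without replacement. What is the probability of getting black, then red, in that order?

Chain rule:
P = 5/14 × 9/13 = 45/182.

45/182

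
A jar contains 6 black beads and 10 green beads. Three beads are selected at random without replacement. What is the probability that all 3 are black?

P(all black) = 6/16 × 5/15 × 4/14 = 120/3360 = 1/28.

1/28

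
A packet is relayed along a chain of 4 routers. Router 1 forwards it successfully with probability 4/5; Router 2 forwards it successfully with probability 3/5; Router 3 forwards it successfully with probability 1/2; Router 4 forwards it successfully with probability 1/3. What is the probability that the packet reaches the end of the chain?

2/25

Each stage is reached only if all earlier stages succeed, so
P = 4/5 × 3/5 × 1/2 × 1/3 = 12/150 = 2/25.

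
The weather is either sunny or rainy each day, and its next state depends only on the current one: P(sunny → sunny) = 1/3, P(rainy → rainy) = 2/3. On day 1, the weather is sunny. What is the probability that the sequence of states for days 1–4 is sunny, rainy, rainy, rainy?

8/27

Day 1 is given. For each transition, use the conditional probability from the current state:
P(rainy | sunny) = 2/3; P(rainy | rainy) = 2/3; P(rainy | rainy) = 2/3.
P = 2/3 × 2/3 × 2/3 = 8/27.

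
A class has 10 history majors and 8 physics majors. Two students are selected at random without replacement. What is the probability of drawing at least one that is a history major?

P(no history majors) = 8/18 × 7/17 = 56/306 = 28/153.
P(at least one) = 1 − 28/153 = 125/153.

125/153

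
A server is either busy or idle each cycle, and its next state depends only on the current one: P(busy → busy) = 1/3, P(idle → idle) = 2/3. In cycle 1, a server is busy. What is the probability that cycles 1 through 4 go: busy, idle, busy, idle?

Cycle 1 is given. For each transition, use the conditional probability from the current state:
P(idle | busy) = 2/3; P(busy | idle) = 1/3; P(idle | busy) = 2/3.
P = 2/3 × 1/3 × 2/3 = 4/27.

4/27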